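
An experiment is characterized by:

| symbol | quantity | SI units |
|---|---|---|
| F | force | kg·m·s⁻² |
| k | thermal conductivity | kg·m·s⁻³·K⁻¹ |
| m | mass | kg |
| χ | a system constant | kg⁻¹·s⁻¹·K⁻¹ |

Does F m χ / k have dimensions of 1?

Sum the exponent of each base dimension across the product:
  M: [F]_M − [k]_M + [m]_M + [χ]_M = (1) − (1) + (1) + (-1) = 0
  L: [F]_L − [k]_L + [m]_L + [χ]_L = (1) − (1) + (0) + (0) = 0
  T: [F]_T − [k]_T + [m]_T + [χ]_T = (-2) − (-3) + (0) + (-1) = 0
  Θ: [F]_Θ − [k]_Θ + [m]_Θ + [χ]_Θ = (0) − (-1) + (0) + (-1) = 0
All base exponents vanish — dimensionless.

yes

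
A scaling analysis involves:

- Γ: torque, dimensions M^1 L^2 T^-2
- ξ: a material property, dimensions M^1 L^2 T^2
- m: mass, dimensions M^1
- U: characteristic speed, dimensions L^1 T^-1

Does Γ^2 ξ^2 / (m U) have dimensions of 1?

Sum the exponent of each base dimension across the product:
  M: 2·[Γ]_M + 2·[ξ]_M − [m]_M − [U]_M = 2·(1) + 2·(1) − (1) − (0) = 3
  L: 2·[Γ]_L + 2·[ξ]_L − [m]_L − [U]_L = 2·(2) + 2·(2) − (0) − (1) = 7
  T: 2·[Γ]_T + 2·[ξ]_T − [m]_T − [U]_T = 2·(-2) + 2·(2) − (0) − (-1) = 1
Net dimensions [M³ L⁷ T] ≠ [1] — not dimensionless.

no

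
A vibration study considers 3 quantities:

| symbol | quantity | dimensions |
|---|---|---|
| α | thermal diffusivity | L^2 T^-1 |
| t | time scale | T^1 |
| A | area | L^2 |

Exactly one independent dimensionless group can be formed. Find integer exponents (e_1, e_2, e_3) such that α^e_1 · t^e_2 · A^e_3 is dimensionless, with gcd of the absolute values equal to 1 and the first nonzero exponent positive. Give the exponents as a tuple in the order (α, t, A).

L: e_1·(2) + e_2·(0) + e_3·(2) = 0
T: e_1·(-1) + e_2·(1) + e_3·(0) = 0
Solving this homogeneous linear system for the smallest-integer solution (first nonzero entry positive) gives (1, 1, -1).

(1, 1, -1)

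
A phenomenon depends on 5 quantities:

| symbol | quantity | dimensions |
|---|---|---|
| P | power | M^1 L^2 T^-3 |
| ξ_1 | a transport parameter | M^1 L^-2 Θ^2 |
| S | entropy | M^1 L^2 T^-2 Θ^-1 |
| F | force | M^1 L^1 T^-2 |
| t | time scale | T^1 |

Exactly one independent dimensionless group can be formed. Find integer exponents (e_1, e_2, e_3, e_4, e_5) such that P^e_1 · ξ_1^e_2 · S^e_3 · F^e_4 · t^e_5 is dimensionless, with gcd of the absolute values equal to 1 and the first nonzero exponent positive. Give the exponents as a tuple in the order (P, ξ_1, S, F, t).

M: e_1·(1) + e_2·(1) + e_3·(1) + e_4·(1) + e_5·(0) = 0
L: e_1·(2) + e_2·(-2) + e_3·(2) + e_4·(1) + e_5·(0) = 0
T: e_1·(-3) + e_2·(0) + e_3·(-2) + e_4·(-2) + e_5·(1) = 0
Θ: e_1·(0) + e_2·(2) + e_3·(-1) + e_4·(0) + e_5·(0) = 0
Solving this homogeneous linear system for the smallest-integer solution (first nonzero entry positive) gives (1, 1, 2, -4, -1).

(1, 1, 2, -4, -1)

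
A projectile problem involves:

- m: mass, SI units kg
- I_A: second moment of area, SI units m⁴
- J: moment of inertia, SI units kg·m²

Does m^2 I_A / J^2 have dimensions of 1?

Sum the exponent of each base dimension across the product:
  M: 2·[m]_M + [I_A]_M − 2·[J]_M = 2·(1) + (0) − 2·(1) = 0
  L: 2·[m]_L + [I_A]_L − 2·[J]_L = 2·(0) + (4) − 2·(2) = 0
  T: 2·[m]_T + [I_A]_T − 2·[J]_T = 2·(0) + (0) − 2·(0) = 0
All base exponents vanish — dimensionless.

yes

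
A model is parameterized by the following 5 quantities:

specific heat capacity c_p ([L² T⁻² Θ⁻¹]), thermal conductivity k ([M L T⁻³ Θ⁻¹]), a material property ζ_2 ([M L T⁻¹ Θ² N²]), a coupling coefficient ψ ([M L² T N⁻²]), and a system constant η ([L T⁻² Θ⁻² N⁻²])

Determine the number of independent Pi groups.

There are 5 variables and 5 base dimensions (M, L, T, Θ, N).
The dimension matrix has rank 5.
Independent dimensionless groups: 5 − 5 = 0.

0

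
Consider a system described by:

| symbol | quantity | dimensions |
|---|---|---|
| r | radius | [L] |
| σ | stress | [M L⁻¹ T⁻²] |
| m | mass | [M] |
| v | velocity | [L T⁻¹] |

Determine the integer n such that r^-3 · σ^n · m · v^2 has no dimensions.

Balance the M exponent: (1)·n from σ, plus −3·(0) + (1) + 2·(0) = 1 from the rest, must sum to zero.
n + 1 = 0, so n = -1.

-1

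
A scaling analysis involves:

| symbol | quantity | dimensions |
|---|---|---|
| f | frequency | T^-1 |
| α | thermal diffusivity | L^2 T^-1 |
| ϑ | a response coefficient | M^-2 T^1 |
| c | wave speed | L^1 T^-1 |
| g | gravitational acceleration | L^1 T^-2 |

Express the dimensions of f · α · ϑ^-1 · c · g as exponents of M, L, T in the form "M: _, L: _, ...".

M: 2, L: 4, T: -6

Collect each base-dimension exponent across the product:
  M: (0) + (0) − (-2) + (0) + (0) = 2
  L: (0) + (2) − (0) + (1) + (1) = 4
  T: (-1) + (-1) − (1) + (-1) + (-2) = -6
So the dimensions are [M² L⁴ T⁻⁶].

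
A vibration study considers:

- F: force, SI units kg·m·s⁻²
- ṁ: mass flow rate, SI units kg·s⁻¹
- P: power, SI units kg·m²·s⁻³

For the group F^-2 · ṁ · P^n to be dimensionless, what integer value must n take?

1

Balance the M exponent: (1)·n from P, plus −2·(1) + (1) = -1 from the rest, must sum to zero.
n − 1 = 0, so n = 1.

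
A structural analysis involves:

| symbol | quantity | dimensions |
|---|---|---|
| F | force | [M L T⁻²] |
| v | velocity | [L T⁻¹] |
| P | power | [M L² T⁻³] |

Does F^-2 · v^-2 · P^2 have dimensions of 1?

yes

Sum the exponent of each base dimension across the product:
  M: −2·[F]_M − 2·[v]_M + 2·[P]_M = −2·(1) − 2·(0) + 2·(1) = 0
  L: −2·[F]_L − 2·[v]_L + 2·[P]_L = −2·(1) − 2·(1) + 2·(2) = 0
  T: −2·[F]_T − 2·[v]_T + 2·[P]_T = −2·(-2) − 2·(-1) + 2·(-3) = 0
All base exponents vanish — dimensionless.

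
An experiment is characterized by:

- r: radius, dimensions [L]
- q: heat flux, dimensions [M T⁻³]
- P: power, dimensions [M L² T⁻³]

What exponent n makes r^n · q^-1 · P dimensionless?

-2

Balance the L exponent: (1)·n from r, plus −(0) + (2) = 2 from the rest, must sum to zero.
n + 2 = 0, so n = -2.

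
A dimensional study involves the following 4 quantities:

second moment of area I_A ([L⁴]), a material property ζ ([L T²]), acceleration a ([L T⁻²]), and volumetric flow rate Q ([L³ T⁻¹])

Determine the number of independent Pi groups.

There are 4 variables and 2 base dimensions (L, T).
The dimension matrix has rank 2.
Independent dimensionless groups: 4 − 2 = 2.

2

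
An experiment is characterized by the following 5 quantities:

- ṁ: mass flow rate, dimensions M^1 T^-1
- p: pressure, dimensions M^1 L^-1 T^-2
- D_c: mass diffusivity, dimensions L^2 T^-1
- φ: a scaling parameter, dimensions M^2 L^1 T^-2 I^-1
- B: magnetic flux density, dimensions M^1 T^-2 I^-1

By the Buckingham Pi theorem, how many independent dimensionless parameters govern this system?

1

There are 5 variables and 4 base dimensions (M, L, T, I).
The dimension matrix has rank 4.
Independent dimensionless groups: 5 − 4 = 1.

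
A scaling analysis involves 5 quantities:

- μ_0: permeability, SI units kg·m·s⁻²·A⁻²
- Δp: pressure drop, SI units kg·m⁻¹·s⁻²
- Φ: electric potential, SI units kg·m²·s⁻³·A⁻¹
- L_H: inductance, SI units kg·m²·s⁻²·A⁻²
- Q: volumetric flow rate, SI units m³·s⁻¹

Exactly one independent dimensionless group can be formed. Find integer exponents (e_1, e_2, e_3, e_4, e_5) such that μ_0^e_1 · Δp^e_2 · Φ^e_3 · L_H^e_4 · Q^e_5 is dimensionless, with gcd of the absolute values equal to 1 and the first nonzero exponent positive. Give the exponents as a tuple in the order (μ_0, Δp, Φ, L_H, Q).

M: e_1·(1) + e_2·(1) + e_3·(1) + e_4·(1) + e_5·(0) = 0
L: e_1·(1) + e_2·(-1) + e_3·(2) + e_4·(2) + e_5·(3) = 0
T: e_1·(-2) + e_2·(-2) + e_3·(-3) + e_4·(-2) + e_5·(-1) = 0
I: e_1·(-2) + e_2·(0) + e_3·(-1) + e_4·(-2) + e_5·(0) = 0
Solving this homogeneous linear system for the smallest-integer solution (first nonzero entry positive) gives (3, 1, -2, -2, 2).

(3, 1, -2, -2, 2)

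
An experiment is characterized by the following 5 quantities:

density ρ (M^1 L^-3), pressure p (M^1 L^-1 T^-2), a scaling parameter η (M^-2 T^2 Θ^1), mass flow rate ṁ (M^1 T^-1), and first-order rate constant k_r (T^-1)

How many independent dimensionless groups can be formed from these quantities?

1

There are 5 variables and 4 base dimensions (M, L, T, Θ).
The dimension matrix has rank 4.
Independent dimensionless groups: 5 − 4 = 1.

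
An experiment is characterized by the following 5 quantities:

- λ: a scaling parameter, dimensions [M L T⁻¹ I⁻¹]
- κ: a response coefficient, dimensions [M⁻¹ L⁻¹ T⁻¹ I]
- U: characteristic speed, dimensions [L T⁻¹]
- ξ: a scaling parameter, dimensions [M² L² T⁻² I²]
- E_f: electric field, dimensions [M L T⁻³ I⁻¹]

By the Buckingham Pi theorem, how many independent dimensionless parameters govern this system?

There are 5 variables and 4 base dimensions (M, L, T, I).
The dimension matrix has rank 4.
Independent dimensionless groups: 5 − 4 = 1.

1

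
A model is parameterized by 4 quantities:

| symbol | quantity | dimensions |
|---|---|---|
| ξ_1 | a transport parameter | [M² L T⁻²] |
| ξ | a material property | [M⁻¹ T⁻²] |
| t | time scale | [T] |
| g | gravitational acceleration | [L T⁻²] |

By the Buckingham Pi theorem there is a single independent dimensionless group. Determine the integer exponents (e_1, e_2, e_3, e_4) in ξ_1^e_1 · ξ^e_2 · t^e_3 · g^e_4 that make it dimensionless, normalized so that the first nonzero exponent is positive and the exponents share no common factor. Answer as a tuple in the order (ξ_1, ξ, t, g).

M: e_1·(2) + e_2·(-1) + e_3·(0) + e_4·(0) = 0
L: e_1·(1) + e_2·(0) + e_3·(0) + e_4·(1) = 0
T: e_1·(-2) + e_2·(-2) + e_3·(1) + e_4·(-2) = 0
Solving this homogeneous linear system for the smallest-integer solution (first nonzero entry positive) gives (1, 2, 4, -1).

(1, 2, 4, -1)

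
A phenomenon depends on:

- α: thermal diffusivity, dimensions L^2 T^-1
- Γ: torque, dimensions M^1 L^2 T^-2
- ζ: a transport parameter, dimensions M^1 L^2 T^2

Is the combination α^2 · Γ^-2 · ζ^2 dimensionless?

no

Sum the exponent of each base dimension across the product:
  M: 2·[α]_M − 2·[Γ]_M + 2·[ζ]_M = 2·(0) − 2·(1) + 2·(1) = 0
  L: 2·[α]_L − 2·[Γ]_L + 2·[ζ]_L = 2·(2) − 2·(2) + 2·(2) = 4
  T: 2·[α]_T − 2·[Γ]_T + 2·[ζ]_T = 2·(-1) − 2·(-2) + 2·(2) = 6
Net dimensions [L⁴ T⁶] ≠ [1] — not dimensionless.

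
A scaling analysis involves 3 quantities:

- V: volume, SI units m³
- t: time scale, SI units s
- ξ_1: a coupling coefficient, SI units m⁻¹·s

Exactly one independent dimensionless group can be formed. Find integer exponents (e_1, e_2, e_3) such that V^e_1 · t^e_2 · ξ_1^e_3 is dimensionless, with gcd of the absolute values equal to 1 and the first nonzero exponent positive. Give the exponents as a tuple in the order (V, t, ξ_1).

(1, -3, 3)

L: e_1·(3) + e_2·(0) + e_3·(-1) = 0
T: e_1·(0) + e_2·(1) + e_3·(1) = 0
Solving this homogeneous linear system for the smallest-integer solution (first nonzero entry positive) gives (1, -3, 3).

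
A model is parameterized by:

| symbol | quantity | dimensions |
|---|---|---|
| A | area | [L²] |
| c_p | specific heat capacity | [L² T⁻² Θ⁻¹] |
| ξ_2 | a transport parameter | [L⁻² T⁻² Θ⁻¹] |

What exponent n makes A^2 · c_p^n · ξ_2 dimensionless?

Balance the L exponent: (2)·n from c_p, plus 2·(2) + (-2) = 2 from the rest, must sum to zero.
2n + 2 = 0, so n = -1.

-1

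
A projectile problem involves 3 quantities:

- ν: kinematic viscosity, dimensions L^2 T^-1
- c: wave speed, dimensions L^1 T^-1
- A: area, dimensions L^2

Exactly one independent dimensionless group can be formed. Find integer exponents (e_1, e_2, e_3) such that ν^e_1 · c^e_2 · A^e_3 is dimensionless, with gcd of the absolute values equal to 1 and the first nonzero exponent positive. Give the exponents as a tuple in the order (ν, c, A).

L: e_1·(2) + e_2·(1) + e_3·(2) = 0
T: e_1·(-1) + e_2·(-1) + e_3·(0) = 0
Solving this homogeneous linear system for the smallest-integer solution (first nonzero entry positive) gives (2, -2, -1).

(2, -2, -1)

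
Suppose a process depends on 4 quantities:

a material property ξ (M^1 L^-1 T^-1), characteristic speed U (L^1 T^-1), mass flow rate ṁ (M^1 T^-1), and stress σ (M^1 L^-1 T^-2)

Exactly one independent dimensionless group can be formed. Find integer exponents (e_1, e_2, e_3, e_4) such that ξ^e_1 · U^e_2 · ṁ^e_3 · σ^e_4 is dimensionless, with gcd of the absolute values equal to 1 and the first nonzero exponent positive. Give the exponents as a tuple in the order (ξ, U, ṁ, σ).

M: e_1·(1) + e_2·(0) + e_3·(1) + e_4·(1) = 0
L: e_1·(-1) + e_2·(1) + e_3·(0) + e_4·(-1) = 0
T: e_1·(-1) + e_2·(-1) + e_3·(-1) + e_4·(-2) = 0
Solving this homogeneous linear system for the smallest-integer solution (first nonzero entry positive) gives (2, 1, -1, -1).

(2, 1, -1, -1)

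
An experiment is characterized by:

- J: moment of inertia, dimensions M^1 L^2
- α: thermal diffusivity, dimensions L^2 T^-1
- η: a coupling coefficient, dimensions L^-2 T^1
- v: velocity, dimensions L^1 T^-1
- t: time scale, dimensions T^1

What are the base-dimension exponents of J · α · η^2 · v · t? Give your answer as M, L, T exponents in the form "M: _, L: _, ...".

Collect each base-dimension exponent across the product:
  M: (1) + (0) + 2·(0) + (0) + (0) = 1
  L: (2) + (2) + 2·(-2) + (1) + (0) = 1
  T: (0) + (-1) + 2·(1) + (-1) + (1) = 1
So the dimensions are [M L T].

M: 1, L: 1, T: 1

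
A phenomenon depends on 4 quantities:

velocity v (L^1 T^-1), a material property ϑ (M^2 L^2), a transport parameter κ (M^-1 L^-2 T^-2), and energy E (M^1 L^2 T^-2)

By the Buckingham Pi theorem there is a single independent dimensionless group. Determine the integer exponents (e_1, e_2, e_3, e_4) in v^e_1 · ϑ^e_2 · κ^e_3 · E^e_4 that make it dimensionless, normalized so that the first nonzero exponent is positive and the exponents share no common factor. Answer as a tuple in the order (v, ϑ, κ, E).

(4, 2, 1, -3)

M: e_1·(0) + e_2·(2) + e_3·(-1) + e_4·(1) = 0
L: e_1·(1) + e_2·(2) + e_3·(-2) + e_4·(2) = 0
T: e_1·(-1) + e_2·(0) + e_3·(-2) + e_4·(-2) = 0
Solving this homogeneous linear system for the smallest-integer solution (first nonzero entry positive) gives (4, 2, 1, -3).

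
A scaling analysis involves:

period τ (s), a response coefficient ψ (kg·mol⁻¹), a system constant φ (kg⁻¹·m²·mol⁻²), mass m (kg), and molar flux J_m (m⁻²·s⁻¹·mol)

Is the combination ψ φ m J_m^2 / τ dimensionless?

no

Sum the exponent of each base dimension across the product:
  M: −[τ]_M + [ψ]_M + [φ]_M + [m]_M + 2·[J_m]_M = −(0) + (1) + (-1) + (1) + 2·(0) = 1
  L: −[τ]_L + [ψ]_L + [φ]_L + [m]_L + 2·[J_m]_L = −(0) + (0) + (2) + (0) + 2·(-2) = -2
  T: −[τ]_T + [ψ]_T + [φ]_T + [m]_T + 2·[J_m]_T = −(1) + (0) + (0) + (0) + 2·(-1) = -3
  N: −[τ]_N + [ψ]_N + [φ]_N + [m]_N + 2·[J_m]_N = −(0) + (-1) + (-2) + (0) + 2·(1) = -1
Net dimensions [M L⁻² T⁻³ N⁻¹] ≠ [1] — not dimensionless.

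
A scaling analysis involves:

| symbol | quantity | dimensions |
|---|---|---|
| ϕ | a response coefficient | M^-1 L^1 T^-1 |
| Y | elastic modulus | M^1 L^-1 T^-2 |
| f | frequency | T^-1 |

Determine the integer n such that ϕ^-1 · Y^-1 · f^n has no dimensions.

Balance the T exponent: (-1)·n from f, plus −(-1) − (-2) = 3 from the rest, must sum to zero.
−n + 3 = 0, so n = 3.

3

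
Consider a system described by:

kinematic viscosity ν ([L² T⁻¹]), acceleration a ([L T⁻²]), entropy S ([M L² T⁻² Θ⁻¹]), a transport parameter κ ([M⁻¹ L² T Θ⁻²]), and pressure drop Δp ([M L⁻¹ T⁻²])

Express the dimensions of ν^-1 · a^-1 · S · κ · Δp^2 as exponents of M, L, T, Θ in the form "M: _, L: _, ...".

Collect each base-dimension exponent across the product:
  M: −(0) − (0) + (1) + (-1) + 2·(1) = 2
  L: −(2) − (1) + (2) + (2) + 2·(-1) = -1
  T: −(-1) − (-2) + (-2) + (1) + 2·(-2) = -2
  Θ: −(0) − (0) + (-1) + (-2) + 2·(0) = -3
So the dimensions are [M² L⁻¹ T⁻² Θ⁻³].

M: 2, L: -1, T: -2, Θ: -3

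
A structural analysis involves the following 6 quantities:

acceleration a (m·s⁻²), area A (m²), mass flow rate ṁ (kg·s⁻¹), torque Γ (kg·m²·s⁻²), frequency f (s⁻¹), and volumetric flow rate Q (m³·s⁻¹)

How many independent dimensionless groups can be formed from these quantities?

There are 6 variables and 3 base dimensions (M, L, T).
The dimension matrix has rank 3.
Independent dimensionless groups: 6 − 3 = 3.

3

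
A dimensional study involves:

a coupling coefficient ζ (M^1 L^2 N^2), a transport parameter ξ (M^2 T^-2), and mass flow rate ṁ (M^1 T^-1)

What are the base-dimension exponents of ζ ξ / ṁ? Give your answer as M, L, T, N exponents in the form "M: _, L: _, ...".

M: 2, L: 2, T: -1, N: 2

Collect each base-dimension exponent across the product:
  M: (1) + (2) − (1) = 2
  L: (2) + (0) − (0) = 2
  T: (0) + (-2) − (-1) = -1
  N: (2) + (0) − (0) = 2
So the dimensions are [M² L² T⁻¹ N²].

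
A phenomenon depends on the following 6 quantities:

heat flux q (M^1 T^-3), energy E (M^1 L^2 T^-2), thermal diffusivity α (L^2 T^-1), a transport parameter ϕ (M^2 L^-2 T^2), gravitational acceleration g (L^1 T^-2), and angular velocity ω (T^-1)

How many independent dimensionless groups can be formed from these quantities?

3

There are 6 variables and 3 base dimensions (M, L, T).
The dimension matrix has rank 3.
Independent dimensionless groups: 6 − 3 = 3.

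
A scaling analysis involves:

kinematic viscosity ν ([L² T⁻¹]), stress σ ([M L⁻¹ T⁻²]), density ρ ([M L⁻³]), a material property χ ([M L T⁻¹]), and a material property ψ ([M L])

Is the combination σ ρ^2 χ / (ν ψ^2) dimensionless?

Sum the exponent of each base dimension across the product:
  M: −[ν]_M + [σ]_M + 2·[ρ]_M + [χ]_M − 2·[ψ]_M = −(0) + (1) + 2·(1) + (1) − 2·(1) = 2
  L: −[ν]_L + [σ]_L + 2·[ρ]_L + [χ]_L − 2·[ψ]_L = −(2) + (-1) + 2·(-3) + (1) − 2·(1) = -10
  T: −[ν]_T + [σ]_T + 2·[ρ]_T + [χ]_T − 2·[ψ]_T = −(-1) + (-2) + 2·(0) + (-1) − 2·(0) = -2
Net dimensions [M² L⁻¹⁰ T⁻²] ≠ [1] — not dimensionless.

no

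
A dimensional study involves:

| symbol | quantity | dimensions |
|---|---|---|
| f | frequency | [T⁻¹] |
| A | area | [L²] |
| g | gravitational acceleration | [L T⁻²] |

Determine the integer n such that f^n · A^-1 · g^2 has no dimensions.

-4

Balance the T exponent: (-1)·n from f, plus −(0) + 2·(-2) = -4 from the rest, must sum to zero.
−n − 4 = 0, so n = -4.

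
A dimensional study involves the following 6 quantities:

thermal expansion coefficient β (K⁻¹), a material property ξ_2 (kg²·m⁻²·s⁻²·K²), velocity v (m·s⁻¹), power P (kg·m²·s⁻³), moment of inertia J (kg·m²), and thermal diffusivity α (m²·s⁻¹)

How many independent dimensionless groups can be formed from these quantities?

There are 6 variables and 4 base dimensions (M, L, T, Θ).
The dimension matrix has rank 4.
Independent dimensionless groups: 6 − 4 = 2.

2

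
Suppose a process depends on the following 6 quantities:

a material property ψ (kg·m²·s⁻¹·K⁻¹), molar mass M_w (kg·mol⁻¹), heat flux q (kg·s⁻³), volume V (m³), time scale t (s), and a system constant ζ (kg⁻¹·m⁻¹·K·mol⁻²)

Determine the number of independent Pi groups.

1

There are 6 variables and 5 base dimensions (M, L, T, Θ, N).
The dimension matrix has rank 5.
Independent dimensionless groups: 6 − 5 = 1.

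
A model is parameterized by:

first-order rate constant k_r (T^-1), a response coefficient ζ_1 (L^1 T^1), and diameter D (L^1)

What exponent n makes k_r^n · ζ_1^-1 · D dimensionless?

-1

Balance the T exponent: (-1)·n from k_r, plus −(1) + (0) = -1 from the rest, must sum to zero.
−n − 1 = 0, so n = -1.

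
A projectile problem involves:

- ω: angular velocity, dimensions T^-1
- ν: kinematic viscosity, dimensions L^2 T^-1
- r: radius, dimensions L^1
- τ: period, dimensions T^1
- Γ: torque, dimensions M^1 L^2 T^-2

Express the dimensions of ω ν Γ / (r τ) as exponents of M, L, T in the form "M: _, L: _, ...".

M: 1, L: 3, T: -5

Collect each base-dimension exponent across the product:
  M: (0) + (0) − (0) − (0) + (1) = 1
  L: (0) + (2) − (1) − (0) + (2) = 3
  T: (-1) + (-1) − (0) − (1) + (-2) = -5
So the dimensions are [M L³ T⁻⁵].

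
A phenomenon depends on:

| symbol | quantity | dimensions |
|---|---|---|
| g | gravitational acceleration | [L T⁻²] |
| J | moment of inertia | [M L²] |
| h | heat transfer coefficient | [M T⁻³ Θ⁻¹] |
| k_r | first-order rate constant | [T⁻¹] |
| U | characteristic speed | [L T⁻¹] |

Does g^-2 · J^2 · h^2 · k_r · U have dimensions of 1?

no

Sum the exponent of each base dimension across the product:
  M: −2·[g]_M + 2·[J]_M + 2·[h]_M + [k_r]_M + [U]_M = −2·(0) + 2·(1) + 2·(1) + (0) + (0) = 4
  L: −2·[g]_L + 2·[J]_L + 2·[h]_L + [k_r]_L + [U]_L = −2·(1) + 2·(2) + 2·(0) + (0) + (1) = 3
  T: −2·[g]_T + 2·[J]_T + 2·[h]_T + [k_r]_T + [U]_T = −2·(-2) + 2·(0) + 2·(-3) + (-1) + (-1) = -4
  Θ: −2·[g]_Θ + 2·[J]_Θ + 2·[h]_Θ + [k_r]_Θ + [U]_Θ = −2·(0) + 2·(0) + 2·(-1) + (0) + (0) = -2
Net dimensions [M⁴ L³ T⁻⁴ Θ⁻²] ≠ [1] — not dimensionless.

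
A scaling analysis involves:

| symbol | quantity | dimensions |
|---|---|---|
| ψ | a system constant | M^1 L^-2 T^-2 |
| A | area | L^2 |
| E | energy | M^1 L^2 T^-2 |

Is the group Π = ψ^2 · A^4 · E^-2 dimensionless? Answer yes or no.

Sum the exponent of each base dimension across the product:
  M: 2·[ψ]_M + 4·[A]_M − 2·[E]_M = 2·(1) + 4·(0) − 2·(1) = 0
  L: 2·[ψ]_L + 4·[A]_L − 2·[E]_L = 2·(-2) + 4·(2) − 2·(2) = 0
  T: 2·[ψ]_T + 4·[A]_T − 2·[E]_T = 2·(-2) + 4·(0) − 2·(-2) = 0
  Θ: 2·[ψ]_Θ + 4·[A]_Θ − 2·[E]_Θ = 2·(0) + 4·(0) − 2·(0) = 0
All base exponents vanish — dimensionless.

yes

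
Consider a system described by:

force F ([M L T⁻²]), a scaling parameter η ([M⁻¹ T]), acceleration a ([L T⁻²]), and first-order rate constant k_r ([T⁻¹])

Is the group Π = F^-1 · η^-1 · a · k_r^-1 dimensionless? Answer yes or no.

yes

Sum the exponent of each base dimension across the product:
  M: −[F]_M − [η]_M + [a]_M − [k_r]_M = −(1) − (-1) + (0) − (0) = 0
  L: −[F]_L − [η]_L + [a]_L − [k_r]_L = −(1) − (0) + (1) − (0) = 0
  T: −[F]_T − [η]_T + [a]_T − [k_r]_T = −(-2) − (1) + (-2) − (-1) = 0
All base exponents vanish — dimensionless.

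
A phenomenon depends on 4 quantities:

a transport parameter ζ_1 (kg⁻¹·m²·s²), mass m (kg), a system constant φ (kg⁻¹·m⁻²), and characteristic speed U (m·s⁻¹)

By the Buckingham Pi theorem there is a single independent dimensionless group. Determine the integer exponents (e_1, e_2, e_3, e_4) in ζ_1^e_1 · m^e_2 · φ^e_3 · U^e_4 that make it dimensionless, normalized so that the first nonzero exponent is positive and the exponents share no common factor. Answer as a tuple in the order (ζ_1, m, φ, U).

(1, 3, 2, 2)

M: e_1·(-1) + e_2·(1) + e_3·(-1) + e_4·(0) = 0
L: e_1·(2) + e_2·(0) + e_3·(-2) + e_4·(1) = 0
T: e_1·(2) + e_2·(0) + e_3·(0) + e_4·(-1) = 0
Solving this homogeneous linear system for the smallest-integer solution (first nonzero entry positive) gives (1, 3, 2, 2).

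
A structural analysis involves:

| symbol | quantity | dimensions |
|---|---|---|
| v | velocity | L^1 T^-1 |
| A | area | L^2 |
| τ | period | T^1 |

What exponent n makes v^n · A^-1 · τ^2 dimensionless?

2

Balance the L exponent: (1)·n from v, plus −(2) + 2·(0) = -2 from the rest, must sum to zero.
n − 2 = 0, so n = 2.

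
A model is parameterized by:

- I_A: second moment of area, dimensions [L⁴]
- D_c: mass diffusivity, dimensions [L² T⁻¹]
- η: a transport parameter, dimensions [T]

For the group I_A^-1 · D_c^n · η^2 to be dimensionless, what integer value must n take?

2

Balance the L exponent: (2)·n from D_c, plus −(4) + 2·(0) = -4 from the rest, must sum to zero.
2n − 4 = 0, so n = 2.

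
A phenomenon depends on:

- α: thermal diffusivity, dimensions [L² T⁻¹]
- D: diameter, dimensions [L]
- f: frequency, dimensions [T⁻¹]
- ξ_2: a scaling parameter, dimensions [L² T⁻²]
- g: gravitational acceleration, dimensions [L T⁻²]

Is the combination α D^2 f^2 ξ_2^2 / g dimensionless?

no

Sum the exponent of each base dimension across the product:
  L: [α]_L + 2·[D]_L + 2·[f]_L + 2·[ξ_2]_L − [g]_L = (2) + 2·(1) + 2·(0) + 2·(2) − (1) = 7
  T: [α]_T + 2·[D]_T + 2·[f]_T + 2·[ξ_2]_T − [g]_T = (-1) + 2·(0) + 2·(-1) + 2·(-2) − (-2) = -5
Net dimensions [L⁷ T⁻⁵] ≠ [1] — not dimensionless.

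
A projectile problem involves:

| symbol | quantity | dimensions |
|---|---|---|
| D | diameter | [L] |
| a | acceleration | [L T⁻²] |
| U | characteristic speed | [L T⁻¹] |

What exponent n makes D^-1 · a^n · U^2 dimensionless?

Balance the L exponent: (1)·n from a, plus −(1) + 2·(1) = 1 from the rest, must sum to zero.
n + 1 = 0, so n = -1.

-1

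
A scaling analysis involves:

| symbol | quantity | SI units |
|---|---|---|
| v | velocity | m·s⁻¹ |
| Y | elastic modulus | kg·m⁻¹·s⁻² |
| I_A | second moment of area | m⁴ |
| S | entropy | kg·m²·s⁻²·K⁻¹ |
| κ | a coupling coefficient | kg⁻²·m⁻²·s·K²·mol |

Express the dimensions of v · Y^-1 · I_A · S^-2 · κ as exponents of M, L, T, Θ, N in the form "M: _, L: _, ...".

Collect each base-dimension exponent across the product:
  M: (0) − (1) + (0) − 2·(1) + (-2) = -5
  L: (1) − (-1) + (4) − 2·(2) + (-2) = 0
  T: (-1) − (-2) + (0) − 2·(-2) + (1) = 6
  Θ: (0) − (0) + (0) − 2·(-1) + (2) = 4
  N: (0) − (0) + (0) − 2·(0) + (1) = 1
So the dimensions are [M⁻⁵ T⁶ Θ⁴ N].

M: -5, L: 0, T: 6, Θ: 4, N: 1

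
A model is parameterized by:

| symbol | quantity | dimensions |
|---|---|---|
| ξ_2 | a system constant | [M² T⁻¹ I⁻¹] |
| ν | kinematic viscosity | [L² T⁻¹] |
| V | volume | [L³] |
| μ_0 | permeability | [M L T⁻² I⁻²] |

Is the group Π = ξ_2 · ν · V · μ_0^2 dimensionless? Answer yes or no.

no

Sum the exponent of each base dimension across the product:
  M: [ξ_2]_M + [ν]_M + [V]_M + 2·[μ_0]_M = (2) + (0) + (0) + 2·(1) = 4
  L: [ξ_2]_L + [ν]_L + [V]_L + 2·[μ_0]_L = (0) + (2) + (3) + 2·(1) = 7
  T: [ξ_2]_T + [ν]_T + [V]_T + 2·[μ_0]_T = (-1) + (-1) + (0) + 2·(-2) = -6
  I: [ξ_2]_I + [ν]_I + [V]_I + 2·[μ_0]_I = (-1) + (0) + (0) + 2·(-2) = -5
Net dimensions [M⁴ L⁷ T⁻⁶ I⁻⁵] ≠ [1] — not dimensionless.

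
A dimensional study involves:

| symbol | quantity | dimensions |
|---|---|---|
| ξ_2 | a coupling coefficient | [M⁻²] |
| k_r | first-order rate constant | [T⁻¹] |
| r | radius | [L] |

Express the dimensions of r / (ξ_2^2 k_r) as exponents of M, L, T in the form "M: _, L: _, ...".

Collect each base-dimension exponent across the product:
  M: −2·(-2) − (0) + (0) = 4
  L: −2·(0) − (0) + (1) = 1
  T: −2·(0) − (-1) + (0) = 1
So the dimensions are [M⁴ L T].

M: 4, L: 1, T: 1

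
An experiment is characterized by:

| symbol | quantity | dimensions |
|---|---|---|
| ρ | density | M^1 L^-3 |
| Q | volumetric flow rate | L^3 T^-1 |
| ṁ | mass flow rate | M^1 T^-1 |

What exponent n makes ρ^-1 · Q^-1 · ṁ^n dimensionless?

1

Balance the M exponent: (1)·n from ṁ, plus −(1) − (0) = -1 from the rest, must sum to zero.
n − 1 = 0, so n = 1.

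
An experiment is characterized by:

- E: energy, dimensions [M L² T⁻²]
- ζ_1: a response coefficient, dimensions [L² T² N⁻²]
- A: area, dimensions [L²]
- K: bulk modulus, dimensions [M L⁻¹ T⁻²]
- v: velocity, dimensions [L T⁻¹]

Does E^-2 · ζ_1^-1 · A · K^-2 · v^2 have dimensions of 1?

Sum the exponent of each base dimension across the product:
  M: −2·[E]_M − [ζ_1]_M + [A]_M − 2·[K]_M + 2·[v]_M = −2·(1) − (0) + (0) − 2·(1) + 2·(0) = -4
  L: −2·[E]_L − [ζ_1]_L + [A]_L − 2·[K]_L + 2·[v]_L = −2·(2) − (2) + (2) − 2·(-1) + 2·(1) = 0
  T: −2·[E]_T − [ζ_1]_T + [A]_T − 2·[K]_T + 2·[v]_T = −2·(-2) − (2) + (0) − 2·(-2) + 2·(-1) = 4
  N: −2·[E]_N − [ζ_1]_N + [A]_N − 2·[K]_N + 2·[v]_N = −2·(0) − (-2) + (0) − 2·(0) + 2·(0) = 2
Net dimensions [M⁻⁴ T⁴ N²] ≠ [1] — not dimensionless.

no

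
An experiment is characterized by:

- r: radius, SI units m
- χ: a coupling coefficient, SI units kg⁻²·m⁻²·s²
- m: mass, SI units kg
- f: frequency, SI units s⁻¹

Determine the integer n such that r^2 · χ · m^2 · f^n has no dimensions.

2

Balance the T exponent: (-1)·n from f, plus 2·(0) + (2) + 2·(0) = 2 from the rest, must sum to zero.
−n + 2 = 0, so n = 2.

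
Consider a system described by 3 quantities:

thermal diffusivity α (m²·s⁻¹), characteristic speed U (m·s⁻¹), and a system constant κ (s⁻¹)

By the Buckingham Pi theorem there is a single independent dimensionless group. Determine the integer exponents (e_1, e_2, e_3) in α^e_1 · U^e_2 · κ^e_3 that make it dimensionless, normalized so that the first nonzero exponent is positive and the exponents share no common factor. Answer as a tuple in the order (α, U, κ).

L: e_1·(2) + e_2·(1) + e_3·(0) = 0
T: e_1·(-1) + e_2·(-1) + e_3·(-1) = 0
Solving this homogeneous linear system for the smallest-integer solution (first nonzero entry positive) gives (1, -2, 1).

(1, -2, 1)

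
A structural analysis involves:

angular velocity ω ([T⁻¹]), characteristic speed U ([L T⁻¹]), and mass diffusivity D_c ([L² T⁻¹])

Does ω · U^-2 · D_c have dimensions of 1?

Sum the exponent of each base dimension across the product:
  L: [ω]_L − 2·[U]_L + [D_c]_L = (0) − 2·(1) + (2) = 0
  T: [ω]_T − 2·[U]_T + [D_c]_T = (-1) − 2·(-1) + (-1) = 0
All base exponents vanish — dimensionless.

yes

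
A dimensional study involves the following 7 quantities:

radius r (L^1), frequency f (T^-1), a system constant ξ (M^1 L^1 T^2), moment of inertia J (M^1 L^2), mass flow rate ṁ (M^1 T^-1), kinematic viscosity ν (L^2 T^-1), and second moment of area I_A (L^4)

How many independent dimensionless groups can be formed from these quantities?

There are 7 variables and 3 base dimensions (M, L, T).
The dimension matrix has rank 3.
Independent dimensionless groups: 7 − 3 = 4.

4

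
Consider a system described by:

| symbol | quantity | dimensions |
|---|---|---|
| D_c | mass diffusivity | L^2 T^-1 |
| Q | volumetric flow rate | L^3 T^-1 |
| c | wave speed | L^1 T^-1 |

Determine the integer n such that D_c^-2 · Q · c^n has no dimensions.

1

Balance the L exponent: (1)·n from c, plus −2·(2) + (3) = -1 from the rest, must sum to zero.
n − 1 = 0, so n = 1.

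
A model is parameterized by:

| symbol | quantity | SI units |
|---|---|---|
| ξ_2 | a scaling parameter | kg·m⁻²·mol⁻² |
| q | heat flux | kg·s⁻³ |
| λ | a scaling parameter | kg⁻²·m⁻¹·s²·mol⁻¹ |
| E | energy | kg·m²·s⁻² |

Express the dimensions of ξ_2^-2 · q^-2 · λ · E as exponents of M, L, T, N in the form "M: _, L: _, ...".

Collect each base-dimension exponent across the product:
  M: −2·(1) − 2·(1) + (-2) + (1) = -5
  L: −2·(-2) − 2·(0) + (-1) + (2) = 5
  T: −2·(0) − 2·(-3) + (2) + (-2) = 6
  N: −2·(-2) − 2·(0) + (-1) + (0) = 3
So the dimensions are [M⁻⁵ L⁵ T⁶ N³].

M: -5, L: 5, T: 6, N: 3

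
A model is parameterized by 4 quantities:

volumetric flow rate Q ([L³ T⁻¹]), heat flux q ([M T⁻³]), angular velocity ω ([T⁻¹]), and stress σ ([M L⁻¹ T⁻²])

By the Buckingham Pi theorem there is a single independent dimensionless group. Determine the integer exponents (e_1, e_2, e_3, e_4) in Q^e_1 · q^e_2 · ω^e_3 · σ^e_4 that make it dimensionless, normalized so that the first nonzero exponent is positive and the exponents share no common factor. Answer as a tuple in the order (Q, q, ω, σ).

M: e_1·(0) + e_2·(1) + e_3·(0) + e_4·(1) = 0
L: e_1·(3) + e_2·(0) + e_3·(0) + e_4·(-1) = 0
T: e_1·(-1) + e_2·(-3) + e_3·(-1) + e_4·(-2) = 0
Solving this homogeneous linear system for the smallest-integer solution (first nonzero entry positive) gives (1, -3, 2, 3).

(1, -3, 2, 3)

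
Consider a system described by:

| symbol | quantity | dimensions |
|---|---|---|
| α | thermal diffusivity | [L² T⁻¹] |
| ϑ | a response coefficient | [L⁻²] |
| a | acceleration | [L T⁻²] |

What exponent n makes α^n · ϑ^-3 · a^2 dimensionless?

Balance the L exponent: (2)·n from α, plus −3·(-2) + 2·(1) = 8 from the rest, must sum to zero.
2n + 8 = 0, so n = -4.

-4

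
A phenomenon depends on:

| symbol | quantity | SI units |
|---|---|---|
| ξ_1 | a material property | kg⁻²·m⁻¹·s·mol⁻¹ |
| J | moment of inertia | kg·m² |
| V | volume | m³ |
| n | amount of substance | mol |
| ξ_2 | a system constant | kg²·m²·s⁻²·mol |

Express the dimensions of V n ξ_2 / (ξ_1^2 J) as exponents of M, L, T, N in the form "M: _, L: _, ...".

Collect each base-dimension exponent across the product:
  M: −2·(-2) − (1) + (0) + (0) + (2) = 5
  L: −2·(-1) − (2) + (3) + (0) + (2) = 5
  T: −2·(1) − (0) + (0) + (0) + (-2) = -4
  N: −2·(-1) − (0) + (0) + (1) + (1) = 4
So the dimensions are [M⁵ L⁵ T⁻⁴ N⁴].

M: 5, L: 5, T: -4, N: 4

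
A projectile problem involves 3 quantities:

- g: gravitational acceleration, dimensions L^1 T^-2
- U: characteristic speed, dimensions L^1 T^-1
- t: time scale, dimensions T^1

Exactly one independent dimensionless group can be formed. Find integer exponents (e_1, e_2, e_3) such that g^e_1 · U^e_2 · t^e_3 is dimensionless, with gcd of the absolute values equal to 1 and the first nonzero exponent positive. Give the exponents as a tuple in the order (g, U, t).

(1, -1, 1)

L: e_1·(1) + e_2·(1) + e_3·(0) = 0
T: e_1·(-2) + e_2·(-1) + e_3·(1) = 0
Solving this homogeneous linear system for the smallest-integer solution (first nonzero entry positive) gives (1, -1, 1).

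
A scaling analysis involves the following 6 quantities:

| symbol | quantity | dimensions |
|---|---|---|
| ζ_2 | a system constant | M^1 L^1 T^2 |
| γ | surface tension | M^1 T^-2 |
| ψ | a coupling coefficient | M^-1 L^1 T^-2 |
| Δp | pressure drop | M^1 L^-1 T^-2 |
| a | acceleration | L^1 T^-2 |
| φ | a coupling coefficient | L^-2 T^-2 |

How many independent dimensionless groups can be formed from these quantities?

There are 6 variables and 3 base dimensions (M, L, T).
The dimension matrix has rank 3.
Independent dimensionless groups: 6 − 3 = 3.

3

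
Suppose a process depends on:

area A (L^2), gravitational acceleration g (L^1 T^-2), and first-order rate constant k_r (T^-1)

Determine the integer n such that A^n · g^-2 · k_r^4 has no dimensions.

1

Balance the L exponent: (2)·n from A, plus −2·(1) + 4·(0) = -2 from the rest, must sum to zero.
2n − 2 = 0, so n = 1.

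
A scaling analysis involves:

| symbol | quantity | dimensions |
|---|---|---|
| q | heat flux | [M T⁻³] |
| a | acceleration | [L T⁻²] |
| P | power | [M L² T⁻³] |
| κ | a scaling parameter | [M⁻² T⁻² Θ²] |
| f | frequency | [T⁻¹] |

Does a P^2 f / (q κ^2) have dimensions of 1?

no

Sum the exponent of each base dimension across the product:
  M: −[q]_M + [a]_M + 2·[P]_M − 2·[κ]_M + [f]_M = −(1) + (0) + 2·(1) − 2·(-2) + (0) = 5
  L: −[q]_L + [a]_L + 2·[P]_L − 2·[κ]_L + [f]_L = −(0) + (1) + 2·(2) − 2·(0) + (0) = 5
  T: −[q]_T + [a]_T + 2·[P]_T − 2·[κ]_T + [f]_T = −(-3) + (-2) + 2·(-3) − 2·(-2) + (-1) = -2
  Θ: −[q]_Θ + [a]_Θ + 2·[P]_Θ − 2·[κ]_Θ + [f]_Θ = −(0) + (0) + 2·(0) − 2·(2) + (0) = -4
Net dimensions [M⁵ L⁵ T⁻² Θ⁻⁴] ≠ [1] — not dimensionless.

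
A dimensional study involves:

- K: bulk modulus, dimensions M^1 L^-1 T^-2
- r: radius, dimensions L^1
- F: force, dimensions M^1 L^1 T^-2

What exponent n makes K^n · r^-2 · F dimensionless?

-1

Balance the M exponent: (1)·n from K, plus −2·(0) + (1) = 1 from the rest, must sum to zero.
n + 1 = 0, so n = -1.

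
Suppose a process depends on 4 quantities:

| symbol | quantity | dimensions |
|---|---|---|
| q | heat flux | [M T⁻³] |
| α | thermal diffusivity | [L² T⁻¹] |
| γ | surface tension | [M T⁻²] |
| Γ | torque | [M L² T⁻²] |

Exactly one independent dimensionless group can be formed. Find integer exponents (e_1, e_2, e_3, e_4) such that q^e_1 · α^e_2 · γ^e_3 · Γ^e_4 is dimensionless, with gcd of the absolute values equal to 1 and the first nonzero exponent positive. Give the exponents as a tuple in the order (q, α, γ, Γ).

M: e_1·(1) + e_2·(0) + e_3·(1) + e_4·(1) = 0
L: e_1·(0) + e_2·(2) + e_3·(0) + e_4·(2) = 0
T: e_1·(-3) + e_2·(-1) + e_3·(-2) + e_4·(-2) = 0
Solving this homogeneous linear system for the smallest-integer solution (first nonzero entry positive) gives (1, -1, -2, 1).

(1, -1, -2, 1)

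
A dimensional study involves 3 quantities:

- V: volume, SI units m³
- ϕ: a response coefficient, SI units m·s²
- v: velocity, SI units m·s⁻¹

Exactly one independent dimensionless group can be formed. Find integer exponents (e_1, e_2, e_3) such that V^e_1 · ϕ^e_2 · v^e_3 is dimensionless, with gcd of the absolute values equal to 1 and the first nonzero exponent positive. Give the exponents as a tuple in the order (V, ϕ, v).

(1, -1, -2)

L: e_1·(3) + e_2·(1) + e_3·(1) = 0
T: e_1·(0) + e_2·(2) + e_3·(-1) = 0
Solving this homogeneous linear system for the smallest-integer solution (first nonzero entry positive) gives (1, -1, -2).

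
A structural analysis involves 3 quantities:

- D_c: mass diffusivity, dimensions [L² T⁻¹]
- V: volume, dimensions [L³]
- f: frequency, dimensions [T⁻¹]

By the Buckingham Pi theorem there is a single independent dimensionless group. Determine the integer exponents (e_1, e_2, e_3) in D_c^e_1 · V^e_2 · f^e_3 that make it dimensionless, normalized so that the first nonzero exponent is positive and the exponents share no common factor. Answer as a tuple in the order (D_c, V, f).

(3, -2, -3)

L: e_1·(2) + e_2·(3) + e_3·(0) = 0
T: e_1·(-1) + e_2·(0) + e_3·(-1) = 0
Solving this homogeneous linear system for the smallest-integer solution (first nonzero entry positive) gives (3, -2, -3).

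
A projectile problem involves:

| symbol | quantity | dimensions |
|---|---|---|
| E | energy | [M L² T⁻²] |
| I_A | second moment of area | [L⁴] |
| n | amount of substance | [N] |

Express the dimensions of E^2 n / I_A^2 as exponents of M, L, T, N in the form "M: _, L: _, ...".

Collect each base-dimension exponent across the product:
  M: 2·(1) − 2·(0) + (0) = 2
  L: 2·(2) − 2·(4) + (0) = -4
  T: 2·(-2) − 2·(0) + (0) = -4
  N: 2·(0) − 2·(0) + (1) = 1
So the dimensions are [M² L⁻⁴ T⁻⁴ N].

M: 2, L: -4, T: -4, N: 1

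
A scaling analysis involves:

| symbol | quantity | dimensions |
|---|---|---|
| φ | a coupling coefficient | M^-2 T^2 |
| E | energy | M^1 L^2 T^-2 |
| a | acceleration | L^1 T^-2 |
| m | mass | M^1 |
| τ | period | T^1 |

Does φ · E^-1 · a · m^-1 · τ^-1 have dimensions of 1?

Sum the exponent of each base dimension across the product:
  M: [φ]_M − [E]_M + [a]_M − [m]_M − [τ]_M = (-2) − (1) + (0) − (1) − (0) = -4
  L: [φ]_L − [E]_L + [a]_L − [m]_L − [τ]_L = (0) − (2) + (1) − (0) − (0) = -1
  T: [φ]_T − [E]_T + [a]_T − [m]_T − [τ]_T = (2) − (-2) + (-2) − (0) − (1) = 1
Net dimensions [M⁻⁴ L⁻¹ T] ≠ [1] — not dimensionless.

no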